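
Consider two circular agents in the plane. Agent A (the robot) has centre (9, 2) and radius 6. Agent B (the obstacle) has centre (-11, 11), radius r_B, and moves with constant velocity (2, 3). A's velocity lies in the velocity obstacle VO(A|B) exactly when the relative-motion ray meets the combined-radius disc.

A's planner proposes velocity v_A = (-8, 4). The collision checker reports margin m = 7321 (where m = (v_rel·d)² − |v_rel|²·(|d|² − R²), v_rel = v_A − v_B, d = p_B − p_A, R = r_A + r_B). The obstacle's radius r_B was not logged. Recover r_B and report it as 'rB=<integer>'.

m = 7321
d = (-20, 9);  v_rel = (-10, 1),  |v_rel|² = 101
v_rel×d = (-10)·(9) − (1)·(-20) = -70
since m = R²·101 − (-70)²:  R² = (4900 + 7321) / 101 = 121
R = √121 = 11  ⇒  r_B = 11 − 6 = 5

rB=5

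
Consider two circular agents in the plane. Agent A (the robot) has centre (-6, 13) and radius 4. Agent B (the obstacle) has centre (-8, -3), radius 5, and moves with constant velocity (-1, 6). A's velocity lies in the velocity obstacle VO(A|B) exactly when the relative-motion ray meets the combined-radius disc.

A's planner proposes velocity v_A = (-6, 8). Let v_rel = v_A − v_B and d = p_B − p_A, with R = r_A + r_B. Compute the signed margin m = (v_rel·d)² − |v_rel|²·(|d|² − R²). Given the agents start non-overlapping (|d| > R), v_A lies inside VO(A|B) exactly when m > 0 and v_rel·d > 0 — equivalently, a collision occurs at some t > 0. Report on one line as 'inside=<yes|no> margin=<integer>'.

d = (-2, -16),  |d|² = 260;  R = 4+5 = 9,  c = 260−9² = 179
v_rel = (-5, 2),  |v_rel|² = 29;  v_rel·d = (-5)·(-2) + (2)·(-16) = -22
29·t² + 44·t + 179 = 0  ⇒  m = (-22)² − 29·179 = -4707
m = -4707 < 0,  v_rel·d = -22 < 0  ⇒  outside

inside=no margin=-4707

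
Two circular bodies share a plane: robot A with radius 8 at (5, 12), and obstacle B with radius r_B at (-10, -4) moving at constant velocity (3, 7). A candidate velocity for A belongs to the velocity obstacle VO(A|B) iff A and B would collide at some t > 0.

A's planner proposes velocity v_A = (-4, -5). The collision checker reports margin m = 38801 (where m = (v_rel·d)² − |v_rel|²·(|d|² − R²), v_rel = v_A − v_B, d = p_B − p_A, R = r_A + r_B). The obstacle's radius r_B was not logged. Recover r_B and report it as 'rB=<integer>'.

m = 38801
d = (-15, -16);  v_rel = (-7, -12),  |v_rel|² = 193
v_rel×d = (-7)·(-16) − (-12)·(-15) = -68
since m = R²·193 − (-68)²:  R² = (4624 + 38801) / 193 = 225
R = √225 = 15  ⇒  r_B = 15 − 8 = 7

rB=7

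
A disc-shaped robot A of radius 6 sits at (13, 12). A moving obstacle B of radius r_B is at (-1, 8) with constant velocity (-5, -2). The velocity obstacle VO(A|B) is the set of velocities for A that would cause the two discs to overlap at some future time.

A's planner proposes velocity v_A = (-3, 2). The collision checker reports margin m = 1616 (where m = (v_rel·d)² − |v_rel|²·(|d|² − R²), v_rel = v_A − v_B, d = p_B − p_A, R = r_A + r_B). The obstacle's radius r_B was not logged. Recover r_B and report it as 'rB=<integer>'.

m = 1616
d = (-14, -4);  v_rel = (2, 4),  |v_rel|² = 20
v_rel×d = (2)·(-4) − (4)·(-14) = 48
since m = R²·20 − 48²:  R² = (2304 + 1616) / 20 = 196
R = √196 = 14  ⇒  r_B = 14 − 6 = 8

rB=8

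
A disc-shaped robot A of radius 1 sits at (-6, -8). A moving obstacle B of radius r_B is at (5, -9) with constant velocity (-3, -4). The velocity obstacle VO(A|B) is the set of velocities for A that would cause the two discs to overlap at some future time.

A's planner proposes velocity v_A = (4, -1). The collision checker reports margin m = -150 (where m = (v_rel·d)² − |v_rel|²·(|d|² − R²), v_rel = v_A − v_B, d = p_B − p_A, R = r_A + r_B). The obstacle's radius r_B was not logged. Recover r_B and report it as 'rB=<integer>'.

m = -150
d = (11, -1);  v_rel = (7, 3),  |v_rel|² = 58
v_rel×d = (7)·(-1) − (3)·(11) = -40
since m = R²·58 − (-40)²:  R² = (1600 + -150) / 58 = 25
R = √25 = 5  ⇒  r_B = 5 − 1 = 4

rB=4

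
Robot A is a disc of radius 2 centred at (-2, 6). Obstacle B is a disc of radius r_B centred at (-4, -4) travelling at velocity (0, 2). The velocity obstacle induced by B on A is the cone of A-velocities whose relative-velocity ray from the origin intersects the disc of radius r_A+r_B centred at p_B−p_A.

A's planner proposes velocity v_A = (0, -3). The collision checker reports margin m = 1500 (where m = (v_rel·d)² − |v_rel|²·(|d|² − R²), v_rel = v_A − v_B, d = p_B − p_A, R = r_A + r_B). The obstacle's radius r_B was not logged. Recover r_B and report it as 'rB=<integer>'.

m = 1500
d = (-2, -10);  v_rel = (0, -5),  |v_rel|² = 25
v_rel×d = (0)·(-10) − (-5)·(-2) = -10
since m = R²·25 − (-10)²:  R² = (100 + 1500) / 25 = 64
R = √64 = 8  ⇒  r_B = 8 − 2 = 6

rB=6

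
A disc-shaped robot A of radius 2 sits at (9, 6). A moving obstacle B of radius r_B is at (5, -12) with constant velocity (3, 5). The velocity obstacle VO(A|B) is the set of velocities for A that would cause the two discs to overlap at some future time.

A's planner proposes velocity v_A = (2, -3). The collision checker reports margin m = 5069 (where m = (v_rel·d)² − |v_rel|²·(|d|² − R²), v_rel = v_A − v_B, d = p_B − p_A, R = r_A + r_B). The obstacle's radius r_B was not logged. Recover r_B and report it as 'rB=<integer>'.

m = 5069
d = (-4, -18);  v_rel = (-1, -8),  |v_rel|² = 65
v_rel×d = (-1)·(-18) − (-8)·(-4) = -14
since m = R²·65 − (-14)²:  R² = (196 + 5069) / 65 = 81
R = √81 = 9  ⇒  r_B = 9 − 2 = 7

rB=7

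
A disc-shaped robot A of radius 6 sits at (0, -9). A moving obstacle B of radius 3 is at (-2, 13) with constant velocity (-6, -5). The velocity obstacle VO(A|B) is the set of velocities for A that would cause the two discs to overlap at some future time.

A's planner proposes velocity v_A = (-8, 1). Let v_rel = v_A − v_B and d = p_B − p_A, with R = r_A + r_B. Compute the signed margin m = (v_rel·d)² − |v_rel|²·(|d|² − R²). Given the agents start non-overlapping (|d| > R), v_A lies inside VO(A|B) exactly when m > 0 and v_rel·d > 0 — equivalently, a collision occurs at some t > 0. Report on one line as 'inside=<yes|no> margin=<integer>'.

d = (-2, 22),  |d|² = 488;  R = 6+3 = 9,  c = 488−9² = 407
v_rel = (-2, 6),  |v_rel|² = 40;  v_rel·d = (-2)·(-2) + (6)·(22) = 136
40·t² − 272·t + 407 = 0  ⇒  m = 136² − 40·407 = 2216
m = 2216 > 0,  v_rel·d = 136 > 0  ⇒  inside

inside=yes margin=2216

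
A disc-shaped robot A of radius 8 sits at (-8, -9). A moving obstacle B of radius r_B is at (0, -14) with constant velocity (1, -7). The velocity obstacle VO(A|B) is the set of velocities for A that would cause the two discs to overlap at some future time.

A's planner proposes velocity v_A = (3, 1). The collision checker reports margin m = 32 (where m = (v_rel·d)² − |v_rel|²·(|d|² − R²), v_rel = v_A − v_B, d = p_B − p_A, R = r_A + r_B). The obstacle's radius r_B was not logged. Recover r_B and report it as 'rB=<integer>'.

m = 32
d = (8, -5);  v_rel = (2, 8),  |v_rel|² = 68
v_rel×d = (2)·(-5) − (8)·(8) = -74
since m = R²·68 − (-74)²:  R² = (5476 + 32) / 68 = 81
R = √81 = 9  ⇒  r_B = 9 − 8 = 1

rB=1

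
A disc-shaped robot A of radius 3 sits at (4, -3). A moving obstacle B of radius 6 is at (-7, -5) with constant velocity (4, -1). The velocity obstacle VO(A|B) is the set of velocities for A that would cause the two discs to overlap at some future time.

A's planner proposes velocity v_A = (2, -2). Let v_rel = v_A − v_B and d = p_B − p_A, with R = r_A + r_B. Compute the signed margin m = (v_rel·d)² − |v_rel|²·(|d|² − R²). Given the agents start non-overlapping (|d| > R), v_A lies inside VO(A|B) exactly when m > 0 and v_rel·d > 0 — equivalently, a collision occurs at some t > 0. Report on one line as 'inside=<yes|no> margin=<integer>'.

d = (-11, -2),  |d|² = 125;  R = 3+6 = 9,  c = 125−9² = 44
v_rel = (-2, -1),  |v_rel|² = 5;  v_rel·d = (-2)·(-11) + (-1)·(-2) = 24
5·t² − 48·t + 44 = 0  ⇒  m = 24² − 5·44 = 356
m = 356 > 0,  v_rel·d = 24 > 0  ⇒  inside

inside=yes margin=356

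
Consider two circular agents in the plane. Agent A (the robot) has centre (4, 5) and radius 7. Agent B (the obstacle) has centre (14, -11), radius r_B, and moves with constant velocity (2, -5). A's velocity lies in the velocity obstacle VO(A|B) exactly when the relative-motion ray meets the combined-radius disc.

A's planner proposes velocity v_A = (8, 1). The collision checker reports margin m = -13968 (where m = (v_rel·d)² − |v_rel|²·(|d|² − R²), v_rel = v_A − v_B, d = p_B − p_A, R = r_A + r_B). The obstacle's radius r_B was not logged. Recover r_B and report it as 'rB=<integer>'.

m = -13968
d = (10, -16);  v_rel = (6, 6),  |v_rel|² = 72
v_rel×d = (6)·(-16) − (6)·(10) = -156
since m = R²·72 − (-156)²:  R² = (24336 + -13968) / 72 = 144
R = √144 = 12  ⇒  r_B = 12 − 7 = 5

rB=5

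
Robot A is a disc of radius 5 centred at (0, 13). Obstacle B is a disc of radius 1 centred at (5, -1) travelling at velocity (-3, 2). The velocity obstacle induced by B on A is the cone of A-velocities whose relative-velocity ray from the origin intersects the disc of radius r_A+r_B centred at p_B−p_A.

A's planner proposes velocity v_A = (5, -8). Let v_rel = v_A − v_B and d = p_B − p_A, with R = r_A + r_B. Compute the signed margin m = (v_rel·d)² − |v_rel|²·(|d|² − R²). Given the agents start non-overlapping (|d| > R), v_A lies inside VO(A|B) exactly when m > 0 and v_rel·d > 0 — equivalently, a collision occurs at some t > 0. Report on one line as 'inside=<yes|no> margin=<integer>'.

d = (5, -14),  |d|² = 221;  R = 5+1 = 6,  c = 221−6² = 185
v_rel = (8, -10),  |v_rel|² = 164;  v_rel·d = (8)·(5) + (-10)·(-14) = 180
164·t² − 360·t + 185 = 0  ⇒  m = 180² − 164·185 = 2060
m = 2060 > 0,  v_rel·d = 180 > 0  ⇒  inside

inside=yes margin=2060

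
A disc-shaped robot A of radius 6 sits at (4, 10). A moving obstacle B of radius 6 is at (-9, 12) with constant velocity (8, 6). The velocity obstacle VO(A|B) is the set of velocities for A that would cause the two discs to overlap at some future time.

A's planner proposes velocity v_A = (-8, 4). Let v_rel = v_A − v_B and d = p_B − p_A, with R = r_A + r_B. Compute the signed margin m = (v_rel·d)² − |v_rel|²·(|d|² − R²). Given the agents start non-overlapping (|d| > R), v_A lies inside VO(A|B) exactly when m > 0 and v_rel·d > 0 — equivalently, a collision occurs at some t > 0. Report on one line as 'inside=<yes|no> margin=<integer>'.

d = (-13, 2),  |d|² = 173;  R = 6+6 = 12,  c = 173−12² = 29
v_rel = (-16, -2),  |v_rel|² = 260;  v_rel·d = (-16)·(-13) + (-2)·(2) = 204
260·t² − 408·t + 29 = 0  ⇒  m = 204² − 260·29 = 34076
m = 34076 > 0,  v_rel·d = 204 > 0  ⇒  inside

inside=yes margin=34076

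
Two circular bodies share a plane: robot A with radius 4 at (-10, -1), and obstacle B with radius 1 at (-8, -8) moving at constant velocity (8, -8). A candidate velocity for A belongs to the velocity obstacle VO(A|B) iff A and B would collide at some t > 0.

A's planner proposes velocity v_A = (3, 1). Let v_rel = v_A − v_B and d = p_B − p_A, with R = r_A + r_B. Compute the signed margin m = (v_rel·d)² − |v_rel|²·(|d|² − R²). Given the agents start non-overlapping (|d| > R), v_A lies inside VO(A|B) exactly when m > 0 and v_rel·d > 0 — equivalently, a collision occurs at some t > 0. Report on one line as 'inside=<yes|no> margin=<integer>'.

d = (2, -7),  |d|² = 53;  R = 4+1 = 5,  c = 53−5² = 28
v_rel = (-5, 9),  |v_rel|² = 106;  v_rel·d = (-5)·(2) + (9)·(-7) = -73
106·t² + 146·t + 28 = 0  ⇒  m = (-73)² − 106·28 = 2361
m = 2361 > 0,  v_rel·d = -73 < 0  ⇒  outside

inside=no margin=2361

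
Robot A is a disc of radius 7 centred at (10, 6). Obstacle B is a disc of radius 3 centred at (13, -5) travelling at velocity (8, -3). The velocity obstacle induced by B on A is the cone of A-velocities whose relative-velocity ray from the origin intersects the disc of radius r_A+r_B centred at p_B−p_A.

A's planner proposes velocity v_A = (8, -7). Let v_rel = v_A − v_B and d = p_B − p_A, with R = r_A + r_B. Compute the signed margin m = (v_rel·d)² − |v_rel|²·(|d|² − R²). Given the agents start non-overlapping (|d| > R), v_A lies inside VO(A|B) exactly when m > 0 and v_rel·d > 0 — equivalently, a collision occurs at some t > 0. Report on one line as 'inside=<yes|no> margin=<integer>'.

d = (3, -11),  |d|² = 130;  R = 7+3 = 10,  c = 130−10² = 30
v_rel = (0, -4),  |v_rel|² = 16;  v_rel·d = (0)·(3) + (-4)·(-11) = 44
16·t² − 88·t + 30 = 0  ⇒  m = 44² − 16·30 = 1456
m = 1456 > 0,  v_rel·d = 44 > 0  ⇒  inside

inside=yes margin=1456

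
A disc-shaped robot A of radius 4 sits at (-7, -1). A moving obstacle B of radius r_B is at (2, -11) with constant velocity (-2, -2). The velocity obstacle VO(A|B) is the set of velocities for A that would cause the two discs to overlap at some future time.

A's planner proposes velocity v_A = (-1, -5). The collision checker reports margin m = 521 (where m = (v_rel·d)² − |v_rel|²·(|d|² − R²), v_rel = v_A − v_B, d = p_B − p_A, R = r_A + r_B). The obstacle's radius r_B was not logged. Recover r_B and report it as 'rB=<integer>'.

m = 521
d = (9, -10);  v_rel = (1, -3),  |v_rel|² = 10
v_rel×d = (1)·(-10) − (-3)·(9) = 17
since m = R²·10 − 17²:  R² = (289 + 521) / 10 = 81
R = √81 = 9  ⇒  r_B = 9 − 4 = 5

rB=5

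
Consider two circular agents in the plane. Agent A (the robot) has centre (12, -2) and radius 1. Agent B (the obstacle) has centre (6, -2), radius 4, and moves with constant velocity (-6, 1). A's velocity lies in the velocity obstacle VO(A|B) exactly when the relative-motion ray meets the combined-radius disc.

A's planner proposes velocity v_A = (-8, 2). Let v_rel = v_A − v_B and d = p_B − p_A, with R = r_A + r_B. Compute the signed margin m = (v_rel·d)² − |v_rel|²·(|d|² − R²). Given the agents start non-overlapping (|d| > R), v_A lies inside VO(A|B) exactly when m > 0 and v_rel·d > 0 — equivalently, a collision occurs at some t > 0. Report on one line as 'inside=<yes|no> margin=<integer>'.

d = (-6, 0),  |d|² = 36;  R = 1+4 = 5,  c = 36−5² = 11
v_rel = (-2, 1),  |v_rel|² = 5;  v_rel·d = (-2)·(-6) + (1)·(0) = 12
5·t² − 24·t + 11 = 0  ⇒  m = 12² − 5·11 = 89
m = 89 > 0,  v_rel·d = 12 > 0  ⇒  inside

inside=yes margin=89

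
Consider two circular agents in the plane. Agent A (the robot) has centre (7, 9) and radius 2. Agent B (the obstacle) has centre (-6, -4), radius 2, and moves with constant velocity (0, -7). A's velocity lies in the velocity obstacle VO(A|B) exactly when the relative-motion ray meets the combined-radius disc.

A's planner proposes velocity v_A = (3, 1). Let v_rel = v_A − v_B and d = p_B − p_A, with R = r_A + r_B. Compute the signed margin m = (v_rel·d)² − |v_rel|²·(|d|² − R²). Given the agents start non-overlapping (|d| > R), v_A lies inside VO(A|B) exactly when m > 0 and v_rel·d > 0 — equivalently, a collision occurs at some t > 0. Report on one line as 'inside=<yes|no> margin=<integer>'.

d = (-13, -13),  |d|² = 338;  R = 2+2 = 4,  c = 338−4² = 322
v_rel = (3, 8),  |v_rel|² = 73;  v_rel·d = (3)·(-13) + (8)·(-13) = -143
73·t² + 286·t + 322 = 0  ⇒  m = (-143)² − 73·322 = -3057
m = -3057 < 0,  v_rel·d = -143 < 0  ⇒  outside

inside=no margin=-3057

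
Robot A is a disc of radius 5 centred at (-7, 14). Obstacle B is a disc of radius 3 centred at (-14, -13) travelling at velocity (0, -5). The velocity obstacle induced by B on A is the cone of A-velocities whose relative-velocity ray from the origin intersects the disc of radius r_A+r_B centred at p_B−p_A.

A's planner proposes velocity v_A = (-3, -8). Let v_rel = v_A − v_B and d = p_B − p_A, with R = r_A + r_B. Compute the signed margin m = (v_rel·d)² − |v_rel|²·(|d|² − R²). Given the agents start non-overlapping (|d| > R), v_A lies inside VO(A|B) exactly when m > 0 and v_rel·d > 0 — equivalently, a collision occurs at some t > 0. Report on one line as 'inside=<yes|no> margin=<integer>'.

d = (-7, -27),  |d|² = 778;  R = 5+3 = 8,  c = 778−8² = 714
v_rel = (-3, -3),  |v_rel|² = 18;  v_rel·d = (-3)·(-7) + (-3)·(-27) = 102
18·t² − 204·t + 714 = 0  ⇒  m = 102² − 18·714 = -2448
m = -2448 < 0,  v_rel·d = 102 > 0  ⇒  outside

inside=no margin=-2448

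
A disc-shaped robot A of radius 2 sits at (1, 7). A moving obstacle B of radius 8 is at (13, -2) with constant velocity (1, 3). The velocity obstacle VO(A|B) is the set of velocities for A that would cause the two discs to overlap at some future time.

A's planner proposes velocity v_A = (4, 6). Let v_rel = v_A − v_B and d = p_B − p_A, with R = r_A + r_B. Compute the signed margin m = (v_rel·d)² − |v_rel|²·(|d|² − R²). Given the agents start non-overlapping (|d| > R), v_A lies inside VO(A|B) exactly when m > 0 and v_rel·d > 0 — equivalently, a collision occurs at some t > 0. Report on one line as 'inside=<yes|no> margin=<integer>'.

d = (12, -9),  |d|² = 225;  R = 2+8 = 10,  c = 225−10² = 125
v_rel = (3, 3),  |v_rel|² = 18;  v_rel·d = (3)·(12) + (3)·(-9) = 9
18·t² − 18·t + 125 = 0  ⇒  m = 9² − 18·125 = -2169
m = -2169 < 0,  v_rel·d = 9 > 0  ⇒  outside

inside=no margin=-2169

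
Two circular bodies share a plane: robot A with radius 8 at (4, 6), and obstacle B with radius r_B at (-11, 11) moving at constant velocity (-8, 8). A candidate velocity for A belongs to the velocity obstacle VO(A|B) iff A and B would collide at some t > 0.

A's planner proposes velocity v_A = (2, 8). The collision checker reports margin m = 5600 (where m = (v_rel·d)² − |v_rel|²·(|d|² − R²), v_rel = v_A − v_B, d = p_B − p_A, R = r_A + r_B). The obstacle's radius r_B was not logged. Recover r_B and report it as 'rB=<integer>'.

m = 5600
d = (-15, 5);  v_rel = (10, 0),  |v_rel|² = 100
v_rel×d = (10)·(5) − (0)·(-15) = 50
since m = R²·100 − 50²:  R² = (2500 + 5600) / 100 = 81
R = √81 = 9  ⇒  r_B = 9 − 8 = 1

rB=1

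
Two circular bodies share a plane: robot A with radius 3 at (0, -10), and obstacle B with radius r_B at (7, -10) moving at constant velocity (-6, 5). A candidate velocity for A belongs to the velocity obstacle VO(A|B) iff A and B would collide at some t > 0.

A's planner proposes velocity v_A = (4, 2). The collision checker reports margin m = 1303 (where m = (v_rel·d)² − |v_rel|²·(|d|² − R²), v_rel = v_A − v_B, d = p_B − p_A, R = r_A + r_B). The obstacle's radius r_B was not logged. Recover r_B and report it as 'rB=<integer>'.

m = 1303
d = (7, 0);  v_rel = (10, -3),  |v_rel|² = 109
v_rel×d = (10)·(0) − (-3)·(7) = 21
since m = R²·109 − 21²:  R² = (441 + 1303) / 109 = 16
R = √16 = 4  ⇒  r_B = 4 − 3 = 1

rB=1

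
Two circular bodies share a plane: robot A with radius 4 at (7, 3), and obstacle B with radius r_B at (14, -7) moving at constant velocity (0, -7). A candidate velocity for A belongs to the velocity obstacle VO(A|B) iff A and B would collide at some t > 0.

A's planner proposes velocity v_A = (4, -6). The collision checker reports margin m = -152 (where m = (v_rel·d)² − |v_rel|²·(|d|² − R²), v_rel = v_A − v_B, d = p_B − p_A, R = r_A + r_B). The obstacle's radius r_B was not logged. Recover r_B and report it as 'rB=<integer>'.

m = -152
d = (7, -10);  v_rel = (4, 1),  |v_rel|² = 17
v_rel×d = (4)·(-10) − (1)·(7) = -47
since m = R²·17 − (-47)²:  R² = (2209 + -152) / 17 = 121
R = √121 = 11  ⇒  r_B = 11 − 4 = 7

rB=7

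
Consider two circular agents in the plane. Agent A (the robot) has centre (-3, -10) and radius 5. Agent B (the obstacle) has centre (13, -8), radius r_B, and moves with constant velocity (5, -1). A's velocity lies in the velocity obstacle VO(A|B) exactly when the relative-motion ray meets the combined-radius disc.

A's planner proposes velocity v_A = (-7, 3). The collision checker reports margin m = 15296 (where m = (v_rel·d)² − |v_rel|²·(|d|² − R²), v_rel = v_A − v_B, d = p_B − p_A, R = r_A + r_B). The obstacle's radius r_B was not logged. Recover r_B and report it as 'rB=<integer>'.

m = 15296
d = (16, 2);  v_rel = (-12, 4),  |v_rel|² = 160
v_rel×d = (-12)·(2) − (4)·(16) = -88
since m = R²·160 − (-88)²:  R² = (7744 + 15296) / 160 = 144
R = √144 = 12  ⇒  r_B = 12 − 5 = 7

rB=7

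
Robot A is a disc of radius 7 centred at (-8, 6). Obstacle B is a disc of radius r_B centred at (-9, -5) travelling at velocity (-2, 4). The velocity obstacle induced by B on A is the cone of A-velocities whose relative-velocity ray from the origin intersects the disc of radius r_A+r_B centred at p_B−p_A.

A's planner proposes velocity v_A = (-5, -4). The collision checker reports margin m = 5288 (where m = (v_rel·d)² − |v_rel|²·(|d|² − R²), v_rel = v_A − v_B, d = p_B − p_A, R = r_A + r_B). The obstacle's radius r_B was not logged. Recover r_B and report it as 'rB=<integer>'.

m = 5288
d = (-1, -11);  v_rel = (-3, -8),  |v_rel|² = 73
v_rel×d = (-3)·(-11) − (-8)·(-1) = 25
since m = R²·73 − 25²:  R² = (625 + 5288) / 73 = 81
R = √81 = 9  ⇒  r_B = 9 − 7 = 2

rB=2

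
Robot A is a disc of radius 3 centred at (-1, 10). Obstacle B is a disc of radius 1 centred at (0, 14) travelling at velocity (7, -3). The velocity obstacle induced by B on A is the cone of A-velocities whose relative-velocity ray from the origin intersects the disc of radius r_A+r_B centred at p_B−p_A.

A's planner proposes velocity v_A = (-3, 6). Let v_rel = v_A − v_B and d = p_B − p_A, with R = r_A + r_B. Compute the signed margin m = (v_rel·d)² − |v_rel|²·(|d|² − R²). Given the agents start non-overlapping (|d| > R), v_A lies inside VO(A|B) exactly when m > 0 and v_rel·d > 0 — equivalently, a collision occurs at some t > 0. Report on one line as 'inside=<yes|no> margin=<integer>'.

d = (1, 4),  |d|² = 17;  R = 3+1 = 4,  c = 17−4² = 1
v_rel = (-10, 9),  |v_rel|² = 181;  v_rel·d = (-10)·(1) + (9)·(4) = 26
181·t² − 52·t + 1 = 0  ⇒  m = 26² − 181·1 = 495
m = 495 > 0,  v_rel·d = 26 > 0  ⇒  inside

inside=yes margin=495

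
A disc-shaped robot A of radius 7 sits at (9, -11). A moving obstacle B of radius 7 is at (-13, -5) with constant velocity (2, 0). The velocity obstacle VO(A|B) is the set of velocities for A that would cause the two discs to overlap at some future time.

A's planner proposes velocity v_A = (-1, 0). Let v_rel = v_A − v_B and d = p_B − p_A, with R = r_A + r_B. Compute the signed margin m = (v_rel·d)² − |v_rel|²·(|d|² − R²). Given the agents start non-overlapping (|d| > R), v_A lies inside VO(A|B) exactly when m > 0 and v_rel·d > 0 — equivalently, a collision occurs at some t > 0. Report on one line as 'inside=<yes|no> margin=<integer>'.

d = (-22, 6),  |d|² = 520;  R = 7+7 = 14,  c = 520−14² = 324
v_rel = (-3, 0),  |v_rel|² = 9;  v_rel·d = (-3)·(-22) + (0)·(6) = 66
9·t² − 132·t + 324 = 0  ⇒  m = 66² − 9·324 = 1440
m = 1440 > 0,  v_rel·d = 66 > 0  ⇒  inside

inside=yes margin=1440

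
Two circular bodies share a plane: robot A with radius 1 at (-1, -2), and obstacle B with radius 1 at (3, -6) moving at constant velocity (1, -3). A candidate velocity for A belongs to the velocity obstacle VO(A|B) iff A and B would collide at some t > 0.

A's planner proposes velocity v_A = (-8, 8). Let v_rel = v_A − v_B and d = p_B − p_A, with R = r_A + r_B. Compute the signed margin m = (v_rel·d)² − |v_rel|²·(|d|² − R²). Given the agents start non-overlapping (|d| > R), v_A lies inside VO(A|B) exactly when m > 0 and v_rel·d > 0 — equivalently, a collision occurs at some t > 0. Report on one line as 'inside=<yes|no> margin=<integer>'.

d = (4, -4),  |d|² = 32;  R = 1+1 = 2,  c = 32−2² = 28
v_rel = (-9, 11),  |v_rel|² = 202;  v_rel·d = (-9)·(4) + (11)·(-4) = -80
202·t² + 160·t + 28 = 0  ⇒  m = (-80)² − 202·28 = 744
m = 744 > 0,  v_rel·d = -80 < 0  ⇒  outside

inside=no margin=744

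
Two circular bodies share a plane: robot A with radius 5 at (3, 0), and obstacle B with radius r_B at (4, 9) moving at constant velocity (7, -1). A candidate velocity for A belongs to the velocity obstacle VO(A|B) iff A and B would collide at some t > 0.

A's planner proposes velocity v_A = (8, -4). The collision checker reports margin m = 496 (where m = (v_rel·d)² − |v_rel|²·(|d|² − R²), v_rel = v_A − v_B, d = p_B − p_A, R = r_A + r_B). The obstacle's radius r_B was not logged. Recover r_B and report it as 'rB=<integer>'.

m = 496
d = (1, 9);  v_rel = (1, -3),  |v_rel|² = 10
v_rel×d = (1)·(9) − (-3)·(1) = 12
since m = R²·10 − 12²:  R² = (144 + 496) / 10 = 64
R = √64 = 8  ⇒  r_B = 8 − 5 = 3

rB=3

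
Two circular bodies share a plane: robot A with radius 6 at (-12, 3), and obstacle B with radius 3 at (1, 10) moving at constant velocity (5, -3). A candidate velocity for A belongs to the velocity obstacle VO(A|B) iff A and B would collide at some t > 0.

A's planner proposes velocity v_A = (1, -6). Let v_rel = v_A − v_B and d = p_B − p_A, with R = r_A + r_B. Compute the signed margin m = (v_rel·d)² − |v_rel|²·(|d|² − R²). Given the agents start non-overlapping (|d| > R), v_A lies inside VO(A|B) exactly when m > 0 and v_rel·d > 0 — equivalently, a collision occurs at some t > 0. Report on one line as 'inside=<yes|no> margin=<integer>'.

d = (13, 7),  |d|² = 218;  R = 6+3 = 9,  c = 218−9² = 137
v_rel = (-4, -3),  |v_rel|² = 25;  v_rel·d = (-4)·(13) + (-3)·(7) = -73
25·t² + 146·t + 137 = 0  ⇒  m = (-73)² − 25·137 = 1904
m = 1904 > 0,  v_rel·d = -73 < 0  ⇒  outside

inside=no margin=1904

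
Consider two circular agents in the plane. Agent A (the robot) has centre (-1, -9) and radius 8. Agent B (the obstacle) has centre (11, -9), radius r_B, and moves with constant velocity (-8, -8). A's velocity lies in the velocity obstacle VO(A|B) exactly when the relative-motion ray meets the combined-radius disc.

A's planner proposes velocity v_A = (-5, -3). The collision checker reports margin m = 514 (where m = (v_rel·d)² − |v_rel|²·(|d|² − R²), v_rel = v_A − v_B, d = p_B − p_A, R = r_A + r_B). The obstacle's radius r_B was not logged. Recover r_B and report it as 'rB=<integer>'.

m = 514
d = (12, 0);  v_rel = (3, 5),  |v_rel|² = 34
v_rel×d = (3)·(0) − (5)·(12) = -60
since m = R²·34 − (-60)²:  R² = (3600 + 514) / 34 = 121
R = √121 = 11  ⇒  r_B = 11 − 8 = 3

rB=3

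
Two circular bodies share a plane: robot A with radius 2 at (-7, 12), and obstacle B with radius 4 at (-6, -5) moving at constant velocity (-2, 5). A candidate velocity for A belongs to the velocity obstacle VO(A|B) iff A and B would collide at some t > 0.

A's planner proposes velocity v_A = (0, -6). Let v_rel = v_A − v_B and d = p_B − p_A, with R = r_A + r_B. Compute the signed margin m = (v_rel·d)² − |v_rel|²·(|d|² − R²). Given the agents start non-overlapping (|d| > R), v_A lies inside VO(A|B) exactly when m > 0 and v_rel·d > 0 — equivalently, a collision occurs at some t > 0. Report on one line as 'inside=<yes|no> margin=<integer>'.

d = (1, -17),  |d|² = 290;  R = 2+4 = 6,  c = 290−6² = 254
v_rel = (2, -11),  |v_rel|² = 125;  v_rel·d = (2)·(1) + (-11)·(-17) = 189
125·t² − 378·t + 254 = 0  ⇒  m = 189² − 125·254 = 3971
m = 3971 > 0,  v_rel·d = 189 > 0  ⇒  inside

inside=yes margin=3971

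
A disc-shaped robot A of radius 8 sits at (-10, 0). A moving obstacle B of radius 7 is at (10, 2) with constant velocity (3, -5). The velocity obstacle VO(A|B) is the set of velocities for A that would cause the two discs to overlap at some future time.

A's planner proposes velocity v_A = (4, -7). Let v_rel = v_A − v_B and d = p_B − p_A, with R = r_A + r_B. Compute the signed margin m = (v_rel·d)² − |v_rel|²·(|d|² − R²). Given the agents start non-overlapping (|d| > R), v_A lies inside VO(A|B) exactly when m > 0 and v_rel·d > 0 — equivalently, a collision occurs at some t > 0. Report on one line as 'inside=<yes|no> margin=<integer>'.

d = (20, 2),  |d|² = 404;  R = 8+7 = 15,  c = 404−15² = 179
v_rel = (1, -2),  |v_rel|² = 5;  v_rel·d = (1)·(20) + (-2)·(2) = 16
5·t² − 32·t + 179 = 0  ⇒  m = 16² − 5·179 = -639
m = -639 < 0,  v_rel·d = 16 > 0  ⇒  outside

inside=no margin=-639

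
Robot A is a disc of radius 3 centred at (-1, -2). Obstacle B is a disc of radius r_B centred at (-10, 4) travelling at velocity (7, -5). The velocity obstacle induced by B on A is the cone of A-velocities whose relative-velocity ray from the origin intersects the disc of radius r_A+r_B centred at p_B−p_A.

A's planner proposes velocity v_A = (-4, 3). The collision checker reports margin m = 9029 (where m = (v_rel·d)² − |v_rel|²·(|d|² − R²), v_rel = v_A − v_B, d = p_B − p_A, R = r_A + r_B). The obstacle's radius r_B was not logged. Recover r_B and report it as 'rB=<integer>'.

m = 9029
d = (-9, 6);  v_rel = (-11, 8),  |v_rel|² = 185
v_rel×d = (-11)·(6) − (8)·(-9) = 6
since m = R²·185 − 6²:  R² = (36 + 9029) / 185 = 49
R = √49 = 7  ⇒  r_B = 7 − 3 = 4

rB=4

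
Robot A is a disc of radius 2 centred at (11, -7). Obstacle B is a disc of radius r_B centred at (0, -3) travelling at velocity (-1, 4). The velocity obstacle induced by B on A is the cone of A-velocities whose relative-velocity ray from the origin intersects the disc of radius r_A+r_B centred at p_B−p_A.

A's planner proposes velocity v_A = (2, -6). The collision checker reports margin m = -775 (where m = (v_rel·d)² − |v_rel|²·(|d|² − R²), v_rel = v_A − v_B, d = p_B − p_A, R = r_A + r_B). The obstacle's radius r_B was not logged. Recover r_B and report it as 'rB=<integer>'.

m = -775
d = (-11, 4);  v_rel = (3, -10),  |v_rel|² = 109
v_rel×d = (3)·(4) − (-10)·(-11) = -98
since m = R²·109 − (-98)²:  R² = (9604 + -775) / 109 = 81
R = √81 = 9  ⇒  r_B = 9 − 2 = 7

rB=7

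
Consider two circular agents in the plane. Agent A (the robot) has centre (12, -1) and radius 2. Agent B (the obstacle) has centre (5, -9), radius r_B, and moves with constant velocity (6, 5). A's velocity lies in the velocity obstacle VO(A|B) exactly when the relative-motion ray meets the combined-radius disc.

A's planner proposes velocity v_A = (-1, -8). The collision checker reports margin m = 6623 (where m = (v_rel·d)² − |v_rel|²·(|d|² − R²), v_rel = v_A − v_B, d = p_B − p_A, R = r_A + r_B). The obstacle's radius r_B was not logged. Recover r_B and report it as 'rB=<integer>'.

m = 6623
d = (-7, -8);  v_rel = (-7, -13),  |v_rel|² = 218
v_rel×d = (-7)·(-8) − (-13)·(-7) = -35
since m = R²·218 − (-35)²:  R² = (1225 + 6623) / 218 = 36
R = √36 = 6  ⇒  r_B = 6 − 2 = 4

rB=4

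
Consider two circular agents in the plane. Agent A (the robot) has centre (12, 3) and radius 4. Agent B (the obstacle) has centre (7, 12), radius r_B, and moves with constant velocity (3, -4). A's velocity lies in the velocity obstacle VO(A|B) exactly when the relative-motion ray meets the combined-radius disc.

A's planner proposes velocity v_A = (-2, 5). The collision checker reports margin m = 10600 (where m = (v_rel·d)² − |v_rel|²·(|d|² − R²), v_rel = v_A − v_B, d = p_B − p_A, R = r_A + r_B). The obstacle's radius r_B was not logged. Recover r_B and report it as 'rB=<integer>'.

m = 10600
d = (-5, 9);  v_rel = (-5, 9),  |v_rel|² = 106
v_rel×d = (-5)·(9) − (9)·(-5) = 0
since m = R²·106 − 0²:  R² = (0 + 10600) / 106 = 100
R = √100 = 10  ⇒  r_B = 10 − 4 = 6

rB=6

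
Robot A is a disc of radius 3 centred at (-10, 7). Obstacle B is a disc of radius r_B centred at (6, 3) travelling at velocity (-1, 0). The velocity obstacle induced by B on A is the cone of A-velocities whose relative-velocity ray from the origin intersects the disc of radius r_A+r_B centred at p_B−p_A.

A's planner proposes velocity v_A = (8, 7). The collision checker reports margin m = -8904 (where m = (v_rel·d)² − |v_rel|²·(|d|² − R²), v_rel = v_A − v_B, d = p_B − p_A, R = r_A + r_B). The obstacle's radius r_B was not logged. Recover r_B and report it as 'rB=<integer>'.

m = -8904
d = (16, -4);  v_rel = (9, 7),  |v_rel|² = 130
v_rel×d = (9)·(-4) − (7)·(16) = -148
since m = R²·130 − (-148)²:  R² = (21904 + -8904) / 130 = 100
R = √100 = 10  ⇒  r_B = 10 − 3 = 7

rB=7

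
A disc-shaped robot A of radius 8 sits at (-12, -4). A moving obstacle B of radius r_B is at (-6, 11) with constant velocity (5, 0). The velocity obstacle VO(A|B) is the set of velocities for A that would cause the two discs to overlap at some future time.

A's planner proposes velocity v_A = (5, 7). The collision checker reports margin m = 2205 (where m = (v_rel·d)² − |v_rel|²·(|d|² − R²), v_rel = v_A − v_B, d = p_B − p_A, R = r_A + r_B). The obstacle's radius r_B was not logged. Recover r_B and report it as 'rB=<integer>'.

m = 2205
d = (6, 15);  v_rel = (0, 7),  |v_rel|² = 49
v_rel×d = (0)·(15) − (7)·(6) = -42
since m = R²·49 − (-42)²:  R² = (1764 + 2205) / 49 = 81
R = √81 = 9  ⇒  r_B = 9 − 8 = 1

rB=1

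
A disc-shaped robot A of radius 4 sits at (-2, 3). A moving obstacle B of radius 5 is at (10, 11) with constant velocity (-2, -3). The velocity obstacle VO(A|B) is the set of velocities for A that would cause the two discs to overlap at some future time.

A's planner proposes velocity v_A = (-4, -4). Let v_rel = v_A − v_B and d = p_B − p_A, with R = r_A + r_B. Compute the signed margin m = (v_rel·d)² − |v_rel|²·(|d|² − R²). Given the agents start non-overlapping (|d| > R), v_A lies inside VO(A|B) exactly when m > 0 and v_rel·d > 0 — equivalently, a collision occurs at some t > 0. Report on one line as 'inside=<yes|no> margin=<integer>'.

d = (12, 8),  |d|² = 208;  R = 4+5 = 9,  c = 208−9² = 127
v_rel = (-2, -1),  |v_rel|² = 5;  v_rel·d = (-2)·(12) + (-1)·(8) = -32
5·t² + 64·t + 127 = 0  ⇒  m = (-32)² − 5·127 = 389
m = 389 > 0,  v_rel·d = -32 < 0  ⇒  outside

inside=no margin=389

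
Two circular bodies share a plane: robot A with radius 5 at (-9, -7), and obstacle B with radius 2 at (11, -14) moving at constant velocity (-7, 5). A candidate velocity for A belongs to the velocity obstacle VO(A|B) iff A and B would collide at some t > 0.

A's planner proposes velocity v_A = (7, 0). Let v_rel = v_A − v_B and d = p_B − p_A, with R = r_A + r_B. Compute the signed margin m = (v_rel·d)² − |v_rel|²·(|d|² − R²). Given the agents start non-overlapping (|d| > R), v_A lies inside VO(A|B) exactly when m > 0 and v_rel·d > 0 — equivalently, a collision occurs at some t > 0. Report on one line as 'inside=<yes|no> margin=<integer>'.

d = (20, -7),  |d|² = 449;  R = 5+2 = 7,  c = 449−7² = 400
v_rel = (14, -5),  |v_rel|² = 221;  v_rel·d = (14)·(20) + (-5)·(-7) = 315
221·t² − 630·t + 400 = 0  ⇒  m = 315² − 221·400 = 10825
m = 10825 > 0,  v_rel·d = 315 > 0  ⇒  inside

inside=yes margin=10825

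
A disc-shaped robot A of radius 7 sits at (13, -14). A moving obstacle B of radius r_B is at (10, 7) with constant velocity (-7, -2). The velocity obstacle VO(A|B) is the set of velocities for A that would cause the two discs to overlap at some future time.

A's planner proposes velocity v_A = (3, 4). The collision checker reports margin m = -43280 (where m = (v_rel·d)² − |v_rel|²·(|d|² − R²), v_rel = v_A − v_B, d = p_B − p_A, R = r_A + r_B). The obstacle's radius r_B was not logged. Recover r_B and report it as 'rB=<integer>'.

m = -43280
d = (-3, 21);  v_rel = (10, 6),  |v_rel|² = 136
v_rel×d = (10)·(21) − (6)·(-3) = 228
since m = R²·136 − 228²:  R² = (51984 + -43280) / 136 = 64
R = √64 = 8  ⇒  r_B = 8 − 7 = 1

rB=1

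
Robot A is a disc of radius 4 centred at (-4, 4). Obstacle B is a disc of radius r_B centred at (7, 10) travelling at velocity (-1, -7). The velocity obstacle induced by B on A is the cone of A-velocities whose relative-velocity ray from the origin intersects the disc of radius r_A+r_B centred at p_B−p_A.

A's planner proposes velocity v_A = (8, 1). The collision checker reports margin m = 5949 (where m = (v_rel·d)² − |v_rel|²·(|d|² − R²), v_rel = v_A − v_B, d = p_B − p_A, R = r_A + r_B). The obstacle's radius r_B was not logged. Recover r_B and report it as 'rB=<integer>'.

m = 5949
d = (11, 6);  v_rel = (9, 8),  |v_rel|² = 145
v_rel×d = (9)·(6) − (8)·(11) = -34
since m = R²·145 − (-34)²:  R² = (1156 + 5949) / 145 = 49
R = √49 = 7  ⇒  r_B = 7 − 4 = 3

rB=3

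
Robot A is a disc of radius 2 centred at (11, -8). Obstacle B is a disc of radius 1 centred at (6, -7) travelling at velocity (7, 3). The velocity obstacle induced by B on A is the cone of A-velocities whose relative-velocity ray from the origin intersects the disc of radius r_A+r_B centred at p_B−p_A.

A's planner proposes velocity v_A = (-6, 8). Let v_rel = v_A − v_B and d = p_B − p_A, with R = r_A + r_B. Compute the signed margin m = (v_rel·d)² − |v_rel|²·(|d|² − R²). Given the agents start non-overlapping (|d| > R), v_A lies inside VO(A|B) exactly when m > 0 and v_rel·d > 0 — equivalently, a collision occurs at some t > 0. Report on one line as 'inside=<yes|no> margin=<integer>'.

d = (-5, 1),  |d|² = 26;  R = 2+1 = 3,  c = 26−3² = 17
v_rel = (-13, 5),  |v_rel|² = 194;  v_rel·d = (-13)·(-5) + (5)·(1) = 70
194·t² − 140·t + 17 = 0  ⇒  m = 70² − 194·17 = 1602
m = 1602 > 0,  v_rel·d = 70 > 0  ⇒  inside

inside=yes margin=1602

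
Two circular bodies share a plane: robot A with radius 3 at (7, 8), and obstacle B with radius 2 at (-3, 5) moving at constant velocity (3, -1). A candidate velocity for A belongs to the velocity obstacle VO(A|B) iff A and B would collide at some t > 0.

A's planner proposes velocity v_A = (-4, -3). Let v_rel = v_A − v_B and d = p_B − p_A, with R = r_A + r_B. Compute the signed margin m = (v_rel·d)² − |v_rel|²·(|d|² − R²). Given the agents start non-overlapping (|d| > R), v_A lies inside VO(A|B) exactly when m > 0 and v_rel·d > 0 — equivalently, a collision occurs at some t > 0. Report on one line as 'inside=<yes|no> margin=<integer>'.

d = (-10, -3),  |d|² = 109;  R = 3+2 = 5,  c = 109−5² = 84
v_rel = (-7, -2),  |v_rel|² = 53;  v_rel·d = (-7)·(-10) + (-2)·(-3) = 76
53·t² − 152·t + 84 = 0  ⇒  m = 76² − 53·84 = 1324
m = 1324 > 0,  v_rel·d = 76 > 0  ⇒  inside

inside=yes margin=1324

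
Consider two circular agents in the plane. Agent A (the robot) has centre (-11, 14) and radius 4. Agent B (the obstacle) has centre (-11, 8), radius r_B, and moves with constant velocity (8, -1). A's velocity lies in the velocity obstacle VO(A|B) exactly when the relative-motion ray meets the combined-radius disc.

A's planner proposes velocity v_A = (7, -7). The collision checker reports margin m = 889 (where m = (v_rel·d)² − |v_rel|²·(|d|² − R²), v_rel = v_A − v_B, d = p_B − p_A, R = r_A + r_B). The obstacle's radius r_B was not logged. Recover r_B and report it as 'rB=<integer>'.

m = 889
d = (0, -6);  v_rel = (-1, -6),  |v_rel|² = 37
v_rel×d = (-1)·(-6) − (-6)·(0) = 6
since m = R²·37 − 6²:  R² = (36 + 889) / 37 = 25
R = √25 = 5  ⇒  r_B = 5 − 4 = 1

rB=1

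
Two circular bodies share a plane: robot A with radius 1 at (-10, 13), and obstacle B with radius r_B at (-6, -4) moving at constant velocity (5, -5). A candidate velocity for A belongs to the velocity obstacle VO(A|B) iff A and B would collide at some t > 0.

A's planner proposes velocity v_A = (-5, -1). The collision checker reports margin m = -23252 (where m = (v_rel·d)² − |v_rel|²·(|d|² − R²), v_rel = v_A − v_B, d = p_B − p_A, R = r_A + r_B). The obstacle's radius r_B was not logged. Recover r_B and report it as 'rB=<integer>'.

m = -23252
d = (4, -17);  v_rel = (-10, 4),  |v_rel|² = 116
v_rel×d = (-10)·(-17) − (4)·(4) = 154
since m = R²·116 − 154²:  R² = (23716 + -23252) / 116 = 4
R = √4 = 2  ⇒  r_B = 2 − 1 = 1

rB=1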